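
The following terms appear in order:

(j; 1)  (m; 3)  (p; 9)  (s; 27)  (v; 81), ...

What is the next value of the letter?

Letter — letters move forward 3 places in the alphabet: j, m, p, s, v → y.

y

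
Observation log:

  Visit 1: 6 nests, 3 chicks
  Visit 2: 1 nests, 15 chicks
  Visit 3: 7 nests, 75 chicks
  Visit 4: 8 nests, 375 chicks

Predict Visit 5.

15 nests, 1875 chicks

Nests goes 6, 1, 7, 8 → 15 (each term is the sum of the two before it).
For the chicks, ×5 each step: 3, 15, 75, 375 → 1875.
So the next line is 15 nests, 1875 chicks.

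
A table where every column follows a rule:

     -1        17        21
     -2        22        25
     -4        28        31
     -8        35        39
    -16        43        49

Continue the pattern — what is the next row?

For the first component, ×2 each step: -1, -2, -4, -8, -16 → -32.
Second component: differences are 5, 6, 7, … (increasing by 1 each time), so 17, 22, 28, 35, 43 → 52.
Third component — differences are 4, 6, 8, … (increasing by 2 each time): 21, 25, 31, 39, 49 → 61.
Putting it together: -32  52  61.

-32  52  61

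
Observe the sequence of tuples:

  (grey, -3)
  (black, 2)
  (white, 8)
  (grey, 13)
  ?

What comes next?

(black, 19)

Shade — repeats grey → black → white: grey, black, white, grey → black.
For the second value, alternating steps +5, +6, +5, +6, …: -3, 2, 8, 13 → 19.
So the next tuple is (black, 19).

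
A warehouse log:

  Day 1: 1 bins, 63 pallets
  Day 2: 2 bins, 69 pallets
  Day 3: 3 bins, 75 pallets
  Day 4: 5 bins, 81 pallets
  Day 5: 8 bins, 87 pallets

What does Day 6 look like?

For the bins, each term is the sum of the two before it: 1, 2, 3, 5, 8 → 13.
Pallets goes 63, 69, 75, 81, 87 → 93 (+6 each step).
So the next record is 13 bins, 93 pallets.

13 bins, 93 pallets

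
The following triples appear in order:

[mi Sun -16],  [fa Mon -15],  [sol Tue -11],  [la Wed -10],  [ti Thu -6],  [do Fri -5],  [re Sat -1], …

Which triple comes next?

Note goes mi, fa, sol, la, ti, do, re → mi (runs through the solfège scale do→ti).
Day: runs through the weekdays Mon→Sun; Sun, Mon, Tue, Wed, Thu, Fri, Sat → Sun.
Third value: alternating steps +1, +4, +1, +4, …, so -16, -15, -11, -10, -6, -5, -1 → 0.
Combining the parts gives [mi Sun 0].

[mi Sun 0]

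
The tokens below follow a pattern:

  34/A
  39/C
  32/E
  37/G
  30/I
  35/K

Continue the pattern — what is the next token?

First component: 34, 39, 32, 37, 30, 35 → 28 (alternating steps +5, −7, +5, −7, …).
Letter: letters move forward 2 places in the alphabet; A, C, E, G, I, K → M.
So the next token is 28/M.

28/M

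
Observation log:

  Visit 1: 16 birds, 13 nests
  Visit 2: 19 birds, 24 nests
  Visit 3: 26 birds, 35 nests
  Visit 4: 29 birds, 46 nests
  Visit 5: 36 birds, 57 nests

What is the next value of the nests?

68

Birds — alternating steps +3, +7, +3, +7, …: 16, 19, 26, 29, 36 → 39.
Nests — +11 each step: 13, 24, 35, 46, 57 → 68.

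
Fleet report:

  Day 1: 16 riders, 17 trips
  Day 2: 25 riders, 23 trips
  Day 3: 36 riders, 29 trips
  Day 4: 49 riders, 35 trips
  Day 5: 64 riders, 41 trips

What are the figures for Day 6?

81 riders, 47 trips

Riders — perfect squares: 4², 5², 6², …: 16, 25, 36, 49, 64 → 81.
Trips: +6 each step, so 17, 23, 29, 35, 41 → 47.
Putting it together: 81 riders, 47 trips.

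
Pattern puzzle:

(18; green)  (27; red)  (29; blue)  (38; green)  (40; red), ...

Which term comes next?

(49; blue)

First component: alternating steps +9, +2, +9, +2, …, so 18, 27, 29, 38, 40 → 49.
Colour — repeats green → red → blue: green, red, blue, green, red → blue.
So the next term is (49; blue).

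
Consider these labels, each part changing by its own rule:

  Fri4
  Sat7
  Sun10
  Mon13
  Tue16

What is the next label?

Day: runs through the weekdays Mon→Sun, so Fri, Sat, Sun, Mon, Tue → Wed.
Second component: 4, 7, 10, 13, 16 → 19 (+3 each step).
Putting it together: Wed19.

Wed19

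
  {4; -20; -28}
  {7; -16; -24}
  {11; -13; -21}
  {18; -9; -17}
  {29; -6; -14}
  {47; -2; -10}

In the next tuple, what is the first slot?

76

First slot: each term is the sum of the two before it; 4, 7, 11, 18, 29, 47 → 76.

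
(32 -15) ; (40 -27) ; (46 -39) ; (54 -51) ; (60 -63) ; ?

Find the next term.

(68 -75)

First coordinate goes 32, 40, 46, 54, 60 → 68 (alternating steps +8, +6, +8, +6, …).
Second coordinate: -15, -27, -39, -51, -63 → -75 (−12 each step).
So the next term is (68 -75).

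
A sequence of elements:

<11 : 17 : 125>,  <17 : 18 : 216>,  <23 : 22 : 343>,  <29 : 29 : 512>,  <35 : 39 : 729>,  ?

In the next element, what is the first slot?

41

First slot: +6 each step, so 11, 17, 23, 29, 35 → 41.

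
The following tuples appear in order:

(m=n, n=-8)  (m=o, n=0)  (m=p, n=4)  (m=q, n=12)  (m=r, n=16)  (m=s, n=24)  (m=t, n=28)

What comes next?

M: n, o, p, q, r, s, t → u (letters move forward 1 place in the alphabet).
For the n, alternating steps +8, +4, +8, +4, …: -8, 0, 4, 12, 16, 24, 28 → 36.
Combining the parts gives (m=u, n=36).

(m=u, n=36)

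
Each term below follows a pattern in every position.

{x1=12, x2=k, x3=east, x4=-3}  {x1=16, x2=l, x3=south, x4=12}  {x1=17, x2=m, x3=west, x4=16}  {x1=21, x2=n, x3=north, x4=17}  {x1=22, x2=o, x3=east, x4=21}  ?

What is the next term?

{x1=26, x2=p, x3=south, x4=22}

X1 — alternating steps +4, +1, +4, +1, …: 12, 16, 17, 21, 22 → 26.
For the x2, letters move forward 1 place in the alphabet: k, l, m, n, o → p.
X3 — repeats east → south → west → north: east, south, west, north, east → south.
X4: always the previous value of the x1; -3, 12, 16, 17, 21 → 22.
Putting it together: {x1=26, x2=p, x3=south, x4=22}.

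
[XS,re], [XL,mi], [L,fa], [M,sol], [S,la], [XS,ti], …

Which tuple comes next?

Size: XS, XL, L, M, S, XS → XL (repeats XS → XL → L → M → S).
For the note, runs through the solfège scale do→ti: re, mi, fa, sol, la, ti → do.
Putting it together: [XL,do].

[XL,do]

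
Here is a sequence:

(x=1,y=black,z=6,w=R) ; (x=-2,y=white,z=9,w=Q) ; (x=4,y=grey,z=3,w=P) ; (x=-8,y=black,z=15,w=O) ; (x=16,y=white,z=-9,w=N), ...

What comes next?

X: ×(-2) each step, so 1, -2, 4, -8, 16 → -32.
For the y, repeats black → white → grey: black, white, grey, black, white → grey.
Z goes 6, 9, 3, 15, -9 → 39 (together with the x always sums to 7).
W goes R, Q, P, O, N → M (letters move back 1 place in the alphabet).
So the next 4-tuple is (x=-32,y=grey,z=39,w=M).

(x=-32,y=grey,z=39,w=M)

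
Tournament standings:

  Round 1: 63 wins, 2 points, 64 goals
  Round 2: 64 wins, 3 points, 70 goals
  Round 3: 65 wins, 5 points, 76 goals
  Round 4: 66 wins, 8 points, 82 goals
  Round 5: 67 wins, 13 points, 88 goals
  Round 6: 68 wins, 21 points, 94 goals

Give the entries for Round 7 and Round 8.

69 wins, 34 points, 100 goals; 70 wins, 55 points, 106 goals

Wins: 63, 64, 65, 66, 67, 68 → 69 → 70 (+1 each step).
Points: each term is the sum of the two before it; 2, 3, 5, 8, 13, 21 → 34 → 55.
Goals: +6 each step, so 64, 70, 76, 82, 88, 94 → 100 → 106.
Putting the parts together: 69 wins, 34 points, 100 goals and then 70 wins, 55 points, 106 goals.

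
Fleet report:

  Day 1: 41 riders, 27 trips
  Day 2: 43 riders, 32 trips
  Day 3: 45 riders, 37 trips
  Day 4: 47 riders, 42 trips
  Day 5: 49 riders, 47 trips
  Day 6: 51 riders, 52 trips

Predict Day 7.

Riders goes 41, 43, 45, 47, 49, 51 → 53 (+2 each step).
For the trips, +5 each step: 27, 32, 37, 42, 47, 52 → 57.
So the next row is 53 riders, 57 trips.

53 riders, 57 trips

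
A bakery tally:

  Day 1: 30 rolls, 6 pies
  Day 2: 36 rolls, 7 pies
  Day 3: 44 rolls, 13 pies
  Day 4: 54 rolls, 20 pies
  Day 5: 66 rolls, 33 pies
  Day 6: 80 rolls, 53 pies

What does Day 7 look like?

96 rolls, 86 pies

Rolls: 30, 36, 44, 54, 66, 80 → 96 (differences are 6, 8, 10, … (increasing by 2 each time)).
Pies: each term is the sum of the two before it, so 6, 7, 13, 20, 33, 53 → 86.
Combining the parts gives 96 rolls, 86 pies.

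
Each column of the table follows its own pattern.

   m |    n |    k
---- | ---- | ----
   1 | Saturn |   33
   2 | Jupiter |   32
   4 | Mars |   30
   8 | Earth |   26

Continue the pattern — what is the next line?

Column m: ×2 each step, so 1, 2, 4, 8 → 16.
Column n goes Saturn, Jupiter, Mars, Earth → Venus (runs backward through the planets Mercury→Neptune).
Column k: together with the column m always sums to 34; 33, 32, 30, 26 → 18.
Combining the parts gives 16  Venus  18.

16  Venus  18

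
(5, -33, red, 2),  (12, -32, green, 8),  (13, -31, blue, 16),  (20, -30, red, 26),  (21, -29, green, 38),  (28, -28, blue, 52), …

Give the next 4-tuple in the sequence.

(29, -27, red, 68)

First coordinate goes 5, 12, 13, 20, 21, 28 → 29 (alternating steps +7, +1, +7, +1, …).
Second coordinate: -33, -32, -31, -30, -29, -28 → -27 (+1 each step).
Colour: repeats red → green → blue; red, green, blue, red, green, blue → red.
Fourth coordinate: 2, 8, 16, 26, 38, 52 → 68 (differences are 6, 8, 10, … (increasing by 2 each time)).
So the next 4-tuple is (29, -27, red, 68).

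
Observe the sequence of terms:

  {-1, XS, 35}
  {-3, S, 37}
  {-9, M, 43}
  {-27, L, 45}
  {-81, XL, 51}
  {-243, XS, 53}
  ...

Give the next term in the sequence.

{-729, S, 59}

First coordinate goes -1, -3, -9, -27, -81, -243 → -729 (×3 each step).
Size: XS, S, M, L, XL, XS → S (repeats XS → S → M → L → XL).
Third coordinate — alternating steps +2, +6, +2, +6, …: 35, 37, 43, 45, 51, 53 → 59.
So the next term is {-729, S, 59}.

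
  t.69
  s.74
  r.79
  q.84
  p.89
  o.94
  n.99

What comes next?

Letter goes t, s, r, q, p, o, n → m (letters move back 1 place in the alphabet).
Second component: +5 each step, so 69, 74, 79, 84, 89, 94, 99 → 104.
Combining the parts gives m.104.

m.104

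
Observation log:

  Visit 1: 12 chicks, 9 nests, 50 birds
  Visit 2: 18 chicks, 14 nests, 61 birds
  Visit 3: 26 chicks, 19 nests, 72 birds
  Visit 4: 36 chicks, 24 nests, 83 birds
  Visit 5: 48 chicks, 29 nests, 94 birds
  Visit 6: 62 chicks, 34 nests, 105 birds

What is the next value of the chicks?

78

Chicks: differences are 6, 8, 10, … (increasing by 2 each time), so 12, 18, 26, 36, 48, 62 → 78.
Nests goes 9, 14, 19, 24, 29, 34 → 39 (+5 each step).
Birds: 50, 61, 72, 83, 94, 105 → 116 (+11 each step).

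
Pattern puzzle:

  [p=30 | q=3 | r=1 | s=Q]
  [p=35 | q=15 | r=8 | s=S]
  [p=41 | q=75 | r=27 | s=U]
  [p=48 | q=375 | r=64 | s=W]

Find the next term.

P: differences are 5, 6, 7, … (increasing by 1 each time); 30, 35, 41, 48 → 56.
Q: ×5 each step, so 3, 15, 75, 375 → 1875.
R: perfect cubes: 1³, 2³, 3³, …; 1, 8, 27, 64 → 125.
For the s, letters move forward 2 places in the alphabet: Q, S, U, W → Y.
Combining the parts gives [p=56 | q=1875 | r=125 | s=Y].

[p=56 | q=1875 | r=125 | s=Y]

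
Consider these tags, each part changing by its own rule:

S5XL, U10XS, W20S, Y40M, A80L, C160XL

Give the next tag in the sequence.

E320XS

Letter: letters move forward 2 places in the alphabet, wrapping Z→A, so S, U, W, Y, A, C → E.
Second component: 5, 10, 20, 40, 80, 160 → 320 (×2 each step).
Size: repeats XL → XS → S → M → L; XL, XS, S, M, L, XL → XS.
Putting it together: E320XS.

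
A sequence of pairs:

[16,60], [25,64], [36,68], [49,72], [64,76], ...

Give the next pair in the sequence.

First entry: perfect squares: 4², 5², 6², …, so 16, 25, 36, 49, 64 → 81.
Second entry: +4 each step; 60, 64, 68, 72, 76 → 80.
Combining the parts gives [81,80].

[81,80]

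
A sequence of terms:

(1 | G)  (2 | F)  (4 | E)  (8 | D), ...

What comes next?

(16 | C)

For the first slot, ×2 each step: 1, 2, 4, 8 → 16.
Letter — letters move back 1 place in the alphabet: G, F, E, D → C.
So the next term is (16 | C).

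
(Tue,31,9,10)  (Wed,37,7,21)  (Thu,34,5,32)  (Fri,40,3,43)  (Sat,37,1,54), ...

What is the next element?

(Sun,43,-1,65)

Day: runs through the weekdays Mon→Sun; Tue, Wed, Thu, Fri, Sat → Sun.
Second value goes 31, 37, 34, 40, 37 → 43 (alternating steps +6, −3, +6, −3, …).
For the third value, −2 each step: 9, 7, 5, 3, 1 → -1.
For the fourth value, +11 each step: 10, 21, 32, 43, 54 → 65.
Combining the parts gives (Sun,43,-1,65).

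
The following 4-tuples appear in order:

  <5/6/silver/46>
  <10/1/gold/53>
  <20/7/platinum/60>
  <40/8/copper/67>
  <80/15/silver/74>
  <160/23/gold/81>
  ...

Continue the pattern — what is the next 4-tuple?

First part: 5, 10, 20, 40, 80, 160 → 320 (×2 each step).
Second part: 6, 1, 7, 8, 15, 23 → 38 (each term is the sum of the two before it).
Metal: silver, gold, platinum, copper, silver, gold → platinum (repeats silver → gold → platinum → copper).
Fourth part: +7 each step, so 46, 53, 60, 67, 74, 81 → 88.
So the next 4-tuple is <320/38/platinum/88>.

<320/38/platinum/88>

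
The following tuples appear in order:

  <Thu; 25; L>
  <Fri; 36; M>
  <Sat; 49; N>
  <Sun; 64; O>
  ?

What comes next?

Day: Thu, Fri, Sat, Sun → Mon (runs through the weekdays Mon→Sun).
For the second component, perfect squares: 5², 6², 7², …: 25, 36, 49, 64 → 81.
Letter goes L, M, N, O → P (letters move forward 1 place in the alphabet).
Putting it together: <Mon; 81; P>.

<Mon; 81; P>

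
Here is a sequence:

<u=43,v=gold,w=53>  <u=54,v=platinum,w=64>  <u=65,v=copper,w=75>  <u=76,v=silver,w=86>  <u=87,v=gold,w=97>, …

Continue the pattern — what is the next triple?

U goes 43, 54, 65, 76, 87 → 98 (+11 each step).
V goes gold, platinum, copper, silver, gold → platinum (repeats gold → platinum → copper → silver).
W: always 10 more than the u; 53, 64, 75, 86, 97 → 108.
Combining the parts gives <u=98,v=platinum,w=108>.

<u=98,v=platinum,w=108>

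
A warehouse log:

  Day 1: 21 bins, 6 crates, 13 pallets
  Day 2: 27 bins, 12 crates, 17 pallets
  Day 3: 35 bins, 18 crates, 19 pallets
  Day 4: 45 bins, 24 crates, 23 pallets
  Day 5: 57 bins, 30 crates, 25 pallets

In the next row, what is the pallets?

29

Pallets goes 13, 17, 19, 23, 25 → 29 (alternating steps +4, +2, +4, +2, …).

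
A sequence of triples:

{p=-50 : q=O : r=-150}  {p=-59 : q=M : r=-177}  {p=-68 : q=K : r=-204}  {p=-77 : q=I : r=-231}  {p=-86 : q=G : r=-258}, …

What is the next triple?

For the p, −9 each step: -50, -59, -68, -77, -86 → -95.
For the q, letters move back 2 places in the alphabet: O, M, K, I, G → E.
R: -150, -177, -204, -231, -258 → -285 (always 3 × the p).
Putting it together: {p=-95 : q=E : r=-285}.

{p=-95 : q=E : r=-285}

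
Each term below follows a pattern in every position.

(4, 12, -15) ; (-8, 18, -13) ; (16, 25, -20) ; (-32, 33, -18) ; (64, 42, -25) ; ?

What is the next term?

(-128, 52, -23)

First part goes 4, -8, 16, -32, 64 → -128 (×(-2) each step).
For the second part, differences are 6, 7, 8, … (increasing by 1 each time): 12, 18, 25, 33, 42 → 52.
Third part goes -15, -13, -20, -18, -25 → -23 (alternating steps +2, −7, +2, −7, …).
So the next term is (-128, 52, -23).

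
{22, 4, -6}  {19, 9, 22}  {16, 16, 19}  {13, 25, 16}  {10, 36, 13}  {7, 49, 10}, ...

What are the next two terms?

{4, 64, 7}, {1, 81, 4}

First entry: 22, 19, 16, 13, 10, 7 → 4 → 1 (−3 each step).
Second entry: perfect squares: 2², 3², 4², …; 4, 9, 16, 25, 36, 49 → 64 → 81.
Third entry — always the previous value of the first entry: -6, 22, 19, 16, 13, 10 → 7 → 4.
Putting the parts together: {4, 64, 7} and then {1, 81, 4}.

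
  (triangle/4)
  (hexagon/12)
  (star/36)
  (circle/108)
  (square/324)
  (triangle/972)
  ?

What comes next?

Shape: repeats triangle → hexagon → star → circle → square, so triangle, hexagon, star, circle, square, triangle → hexagon.
For the second value, ×3 each step: 4, 12, 36, 108, 324, 972 → 2916.
So the next point is (hexagon/2916).

(hexagon/2916)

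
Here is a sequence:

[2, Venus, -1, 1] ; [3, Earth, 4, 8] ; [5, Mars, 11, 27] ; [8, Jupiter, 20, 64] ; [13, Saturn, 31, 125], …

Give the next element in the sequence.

[21, Uranus, 44, 216]

First component: each term is the sum of the two before it, so 2, 3, 5, 8, 13 → 21.
Planet goes Venus, Earth, Mars, Jupiter, Saturn → Uranus (runs through the planets Mercury→Neptune).
Third component: differences are 5, 7, 9, … (increasing by 2 each time); -1, 4, 11, 20, 31 → 44.
Fourth component: perfect cubes: 1³, 2³, 3³, …, so 1, 8, 27, 64, 125 → 216.
Combining the parts gives [21, Uranus, 44, 216].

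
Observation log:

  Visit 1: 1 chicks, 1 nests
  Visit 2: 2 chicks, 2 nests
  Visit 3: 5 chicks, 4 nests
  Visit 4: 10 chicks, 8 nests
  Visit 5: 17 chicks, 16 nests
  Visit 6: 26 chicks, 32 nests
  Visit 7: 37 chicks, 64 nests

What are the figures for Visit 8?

50 chicks, 128 nests

Chicks — differences are 1, 3, 5, … (increasing by 2 each time): 1, 2, 5, 10, 17, 26, 37 → 50.
Nests: ×2 each step, so 1, 2, 4, 8, 16, 32, 64 → 128.
Putting it together: 50 chicks, 128 nests.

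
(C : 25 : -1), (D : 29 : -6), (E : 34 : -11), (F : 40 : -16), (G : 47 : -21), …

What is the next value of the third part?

Third part: −5 each step; -1, -6, -11, -16, -21 → -26.

-26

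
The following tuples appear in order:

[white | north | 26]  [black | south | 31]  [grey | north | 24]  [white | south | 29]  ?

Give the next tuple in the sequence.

Shade: repeats white → black → grey; white, black, grey, white → black.
Direction — alternates north ↔ south: north, south, north, south → north.
Third component: alternating steps +5, −7, +5, −7, …; 26, 31, 24, 29 → 22.
So the next tuple is [black | north | 22].

[black | north | 22]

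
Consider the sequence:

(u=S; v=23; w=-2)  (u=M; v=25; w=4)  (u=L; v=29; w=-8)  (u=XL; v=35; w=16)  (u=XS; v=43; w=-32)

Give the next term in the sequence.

U goes S, M, L, XL, XS → S (runs through clothing sizes XS→XL).
V — differences are 2, 4, 6, … (increasing by 2 each time): 23, 25, 29, 35, 43 → 53.
W: -2, 4, -8, 16, -32 → 64 (×(-2) each step).
So the next term is (u=S; v=53; w=64).

(u=S; v=53; w=64)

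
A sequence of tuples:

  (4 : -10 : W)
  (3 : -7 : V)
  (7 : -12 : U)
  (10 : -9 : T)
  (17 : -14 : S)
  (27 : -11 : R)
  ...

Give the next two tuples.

First component: 4, 3, 7, 10, 17, 27 → 44 → 71 (each term is the sum of the two before it).
Second component: alternating steps +3, −5, +3, −5, …, so -10, -7, -12, -9, -14, -11 → -16 → -13.
Letter: letters move back 1 place in the alphabet; W, V, U, T, S, R → Q → P.
Putting the parts together: (44 : -16 : Q) and then (71 : -13 : P).

(44 : -16 : Q), (71 : -13 : P)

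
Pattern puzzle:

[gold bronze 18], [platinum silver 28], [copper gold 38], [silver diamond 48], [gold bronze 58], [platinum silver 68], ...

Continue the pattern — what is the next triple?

[copper gold 78]

Metal: repeats gold → platinum → copper → silver; gold, platinum, copper, silver, gold, platinum → copper.
Rank: repeats bronze → silver → gold → diamond, so bronze, silver, gold, diamond, bronze, silver → gold.
Third coordinate — +10 each step: 18, 28, 38, 48, 58, 68 → 78.
Putting it together: [copper gold 78].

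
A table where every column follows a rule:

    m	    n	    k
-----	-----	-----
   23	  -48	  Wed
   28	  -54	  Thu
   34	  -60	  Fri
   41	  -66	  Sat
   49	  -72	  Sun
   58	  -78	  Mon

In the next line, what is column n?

Column n: −6 each step, so -48, -54, -60, -66, -72, -78 → -84.

-84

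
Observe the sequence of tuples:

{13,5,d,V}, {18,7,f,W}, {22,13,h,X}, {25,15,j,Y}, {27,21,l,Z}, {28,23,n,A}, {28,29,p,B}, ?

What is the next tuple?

First slot: 13, 18, 22, 25, 27, 28, 28 → 27 (differences are 5, 4, 3, … (decreasing by 1 each time)).
Second slot goes 5, 7, 13, 15, 21, 23, 29 → 31 (alternating steps +2, +6, +2, +6, …).
First letter: letters move forward 2 places in the alphabet; d, f, h, j, l, n, p → r.
Second letter: letters move forward 1 place in the alphabet, wrapping Z→A, so V, W, X, Y, Z, A, B → C.
Putting it together: {27,31,r,C}.

{27,31,r,C}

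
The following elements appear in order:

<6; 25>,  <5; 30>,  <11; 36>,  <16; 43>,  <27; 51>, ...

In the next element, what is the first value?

For the first value, each term is the sum of the two before it: 6, 5, 11, 16, 27 → 43.
Second value: differences are 5, 6, 7, … (increasing by 1 each time); 25, 30, 36, 43, 51 → 60.

43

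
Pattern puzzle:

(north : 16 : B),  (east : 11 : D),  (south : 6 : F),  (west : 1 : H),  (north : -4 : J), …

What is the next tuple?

(east : -9 : L)

For the direction, repeats north → east → south → west: north, east, south, west, north → east.
Second coordinate: −5 each step, so 16, 11, 6, 1, -4 → -9.
Letter goes B, D, F, H, J → L (letters move forward 2 places in the alphabet).
Combining the parts gives (east : -9 : L).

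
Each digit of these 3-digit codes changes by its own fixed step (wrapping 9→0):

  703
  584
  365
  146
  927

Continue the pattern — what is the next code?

708

First digit goes 7, 5, 3, 1, 9 → 7 (−2 each step, mod 10).
For the second digit, −2 each step, mod 10: 0, 8, 6, 4, 2 → 0.
Third digit: +1 each step, mod 10, so 3, 4, 5, 6, 7 → 8.
So the next code is 708.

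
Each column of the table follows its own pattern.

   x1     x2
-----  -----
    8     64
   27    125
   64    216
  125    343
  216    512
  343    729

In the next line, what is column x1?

For the column x1, perfect cubes: 2³, 3³, 4³, …: 8, 27, 64, 125, 216, 343 → 512.

512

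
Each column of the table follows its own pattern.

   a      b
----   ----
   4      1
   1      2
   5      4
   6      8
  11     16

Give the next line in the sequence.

Column a: each term is the sum of the two before it; 4, 1, 5, 6, 11 → 17.
Column b: ×2 each step; 1, 2, 4, 8, 16 → 32.
Combining the parts gives 17  32.

17  32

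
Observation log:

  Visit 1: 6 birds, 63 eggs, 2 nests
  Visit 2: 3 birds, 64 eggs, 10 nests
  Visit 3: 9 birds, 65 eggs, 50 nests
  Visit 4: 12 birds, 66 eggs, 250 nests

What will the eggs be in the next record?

Birds — each term is the sum of the two before it: 6, 3, 9, 12 → 21.
For the eggs, +1 each step: 63, 64, 65, 66 → 67.
Nests: 2, 10, 50, 250 → 1250 (×5 each step).

67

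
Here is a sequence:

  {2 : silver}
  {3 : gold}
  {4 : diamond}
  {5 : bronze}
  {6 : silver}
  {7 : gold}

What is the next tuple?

First value: +1 each step; 2, 3, 4, 5, 6, 7 → 8.
Rank goes silver, gold, diamond, bronze, silver, gold → diamond (repeats silver → gold → diamond → bronze).
Putting it together: {8 : diamond}.

{8 : diamond}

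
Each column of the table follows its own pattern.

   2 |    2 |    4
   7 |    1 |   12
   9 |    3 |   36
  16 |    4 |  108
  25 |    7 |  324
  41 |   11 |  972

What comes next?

66  18  2916

First component: each term is the sum of the two before it, so 2, 7, 9, 16, 25, 41 → 66.
Second component: each term is the sum of the two before it, so 2, 1, 3, 4, 7, 11 → 18.
Third component: ×3 each step; 4, 12, 36, 108, 324, 972 → 2916.
So the next row is 66  18  2916.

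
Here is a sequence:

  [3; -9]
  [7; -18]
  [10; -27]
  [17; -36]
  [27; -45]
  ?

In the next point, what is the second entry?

-54

Second entry: -9, -18, -27, -36, -45 → -54 (−9 each step).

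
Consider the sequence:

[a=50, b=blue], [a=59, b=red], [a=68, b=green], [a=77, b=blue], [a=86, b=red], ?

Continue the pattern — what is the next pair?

A — +9 each step: 50, 59, 68, 77, 86 → 95.
B: blue, red, green, blue, red → green (repeats blue → red → green).
Combining the parts gives [a=95, b=green].

[a=95, b=green]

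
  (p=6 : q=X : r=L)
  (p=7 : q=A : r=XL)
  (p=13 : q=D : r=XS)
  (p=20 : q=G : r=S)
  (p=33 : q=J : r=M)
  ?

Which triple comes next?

(p=53 : q=M : r=L)

P: each term is the sum of the two before it, so 6, 7, 13, 20, 33 → 53.
For the q, letters move forward 3 places in the alphabet, wrapping Z→A: X, A, D, G, J → M.
R: runs through clothing sizes XS→XL, so L, XL, XS, S, M → L.
So the next triple is (p=53 : q=M : r=L).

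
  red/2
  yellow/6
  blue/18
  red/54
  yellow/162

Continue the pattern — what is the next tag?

Colour: red, yellow, blue, red, yellow → blue (repeats red → yellow → blue).
Second component: ×3 each step; 2, 6, 18, 54, 162 → 486.
Combining the parts gives blue/486.

blue/486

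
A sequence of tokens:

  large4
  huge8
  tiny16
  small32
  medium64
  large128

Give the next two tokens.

Size: repeats large → huge → tiny → small → medium, so large, huge, tiny, small, medium, large → huge → tiny.
Second component — ×2 each step: 4, 8, 16, 32, 64, 128 → 256 → 512.
So the next two tokens are huge256 and tiny512.

huge256 then tiny512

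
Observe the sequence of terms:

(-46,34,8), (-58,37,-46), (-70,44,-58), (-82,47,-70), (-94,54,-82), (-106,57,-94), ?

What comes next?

(-118,64,-106)

For the first value, −12 each step: -46, -58, -70, -82, -94, -106 → -118.
Second value goes 34, 37, 44, 47, 54, 57 → 64 (alternating steps +3, +7, +3, +7, …).
Third value goes 8, -46, -58, -70, -82, -94 → -106 (always the previous value of the first value).
Combining the parts gives (-118,64,-106).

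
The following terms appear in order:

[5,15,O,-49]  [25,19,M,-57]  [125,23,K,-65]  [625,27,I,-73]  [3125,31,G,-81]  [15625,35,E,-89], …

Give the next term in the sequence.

[78125,39,C,-97]

First slot: ×5 each step, so 5, 25, 125, 625, 3125, 15625 → 78125.
Second slot: +4 each step; 15, 19, 23, 27, 31, 35 → 39.
For the letter, letters move back 2 places in the alphabet: O, M, K, I, G, E → C.
Fourth slot: −8 each step; -49, -57, -65, -73, -81, -89 → -97.
So the next term is [78125,39,C,-97].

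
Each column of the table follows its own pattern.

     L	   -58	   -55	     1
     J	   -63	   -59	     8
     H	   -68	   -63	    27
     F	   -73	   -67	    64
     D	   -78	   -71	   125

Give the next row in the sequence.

For the letter, letters move back 2 places in the alphabet: L, J, H, F, D → B.
Second component: −5 each step, so -58, -63, -68, -73, -78 → -83.
Third component goes -55, -59, -63, -67, -71 → -75 (−4 each step).
For the fourth component, perfect cubes: 1³, 2³, 3³, …: 1, 8, 27, 64, 125 → 216.
Putting it together: B  -83  -75  216.

B  -83  -75  216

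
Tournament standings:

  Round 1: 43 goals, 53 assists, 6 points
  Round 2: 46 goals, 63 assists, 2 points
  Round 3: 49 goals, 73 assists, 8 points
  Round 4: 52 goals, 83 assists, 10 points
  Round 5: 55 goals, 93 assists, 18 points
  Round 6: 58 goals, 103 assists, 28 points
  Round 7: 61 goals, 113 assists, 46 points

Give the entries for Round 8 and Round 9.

Goals: 43, 46, 49, 52, 55, 58, 61 → 64 → 67 (+3 each step).
Assists: +10 each step; 53, 63, 73, 83, 93, 103, 113 → 123 → 133.
Points: each term is the sum of the two before it; 6, 2, 8, 10, 18, 28, 46 → 74 → 120.
So the next two rows are 64 goals, 123 assists, 74 points and 67 goals, 133 assists, 120 points.

64 goals, 123 assists, 74 points; 67 goals, 133 assists, 120 points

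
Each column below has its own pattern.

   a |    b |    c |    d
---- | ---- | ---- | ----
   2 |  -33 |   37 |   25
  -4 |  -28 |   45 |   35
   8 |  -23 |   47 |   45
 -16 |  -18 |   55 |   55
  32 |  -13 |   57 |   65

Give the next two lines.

Column a goes 2, -4, 8, -16, 32 → -64 → 128 (×(-2) each step).
Column b: +5 each step; -33, -28, -23, -18, -13 → -8 → -3.
For the column c, alternating steps +8, +2, +8, +2, …: 37, 45, 47, 55, 57 → 65 → 67.
Column d: +10 each step; 25, 35, 45, 55, 65 → 75 → 85.
So the next two lines are -64  -8  65  75 and 128  -3  67  85.

-64  -8  65  75; 128  -3  67  85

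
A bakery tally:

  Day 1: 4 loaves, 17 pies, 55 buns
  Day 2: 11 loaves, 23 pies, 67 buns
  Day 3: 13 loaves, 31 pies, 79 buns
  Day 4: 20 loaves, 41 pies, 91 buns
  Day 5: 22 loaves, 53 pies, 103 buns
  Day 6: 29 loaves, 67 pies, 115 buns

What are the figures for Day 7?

31 loaves, 83 pies, 127 buns

Loaves goes 4, 11, 13, 20, 22, 29 → 31 (alternating steps +7, +2, +7, +2, …).
Pies goes 17, 23, 31, 41, 53, 67 → 83 (differences are 6, 8, 10, … (increasing by 2 each time)).
Buns: +12 each step; 55, 67, 79, 91, 103, 115 → 127.
Combining the parts gives 31 loaves, 83 pies, 127 buns.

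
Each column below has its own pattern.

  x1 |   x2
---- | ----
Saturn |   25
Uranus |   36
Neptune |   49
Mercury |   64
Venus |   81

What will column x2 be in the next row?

Column x2: 25, 36, 49, 64, 81 → 100 (perfect squares: 5², 6², 7², …).

100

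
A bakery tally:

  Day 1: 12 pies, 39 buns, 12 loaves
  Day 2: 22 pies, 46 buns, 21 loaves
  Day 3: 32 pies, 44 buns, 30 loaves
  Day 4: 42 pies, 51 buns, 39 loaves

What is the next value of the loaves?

48

Loaves: 12, 21, 30, 39 → 48 (+9 each step).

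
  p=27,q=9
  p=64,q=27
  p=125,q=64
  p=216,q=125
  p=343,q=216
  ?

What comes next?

P — perfect cubes: 3³, 4³, 5³, …: 27, 64, 125, 216, 343 → 512.
Q: always the previous value of the p, so 9, 27, 64, 125, 216 → 343.
Combining the parts gives p=512,q=343.

p=512,q=343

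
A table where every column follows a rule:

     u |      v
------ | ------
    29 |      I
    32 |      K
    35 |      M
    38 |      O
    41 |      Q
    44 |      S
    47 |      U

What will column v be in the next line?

W

Column v goes I, K, M, O, Q, S, U → W (letters move forward 2 places in the alphabet).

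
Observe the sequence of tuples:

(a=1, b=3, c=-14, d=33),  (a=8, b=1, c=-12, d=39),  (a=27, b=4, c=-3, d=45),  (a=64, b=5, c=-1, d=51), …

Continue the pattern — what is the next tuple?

(a=125, b=9, c=8, d=57)

For the a, perfect cubes: 1³, 2³, 3³, …: 1, 8, 27, 64 → 125.
B: 3, 1, 4, 5 → 9 (each term is the sum of the two before it).
C — alternating steps +2, +9, +2, +9, …: -14, -12, -3, -1 → 8.
For the d, +6 each step: 33, 39, 45, 51 → 57.
So the next tuple is (a=125, b=9, c=8, d=57).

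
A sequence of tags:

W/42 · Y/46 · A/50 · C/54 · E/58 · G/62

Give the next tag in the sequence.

I/66

Letter — letters move forward 2 places in the alphabet, wrapping Z→A: W, Y, A, C, E, G → I.
Second component — +4 each step: 42, 46, 50, 54, 58, 62 → 66.
Combining the parts gives I/66.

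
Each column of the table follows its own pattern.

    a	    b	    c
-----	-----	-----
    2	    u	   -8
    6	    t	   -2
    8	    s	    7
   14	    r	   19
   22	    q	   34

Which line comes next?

36  p  52

Column a: each term is the sum of the two before it; 2, 6, 8, 14, 22 → 36.
Column b goes u, t, s, r, q → p (letters move back 1 place in the alphabet).
Column c — differences are 6, 9, 12, … (increasing by 3 each time): -8, -2, 7, 19, 34 → 52.
So the next line is 36  p  52.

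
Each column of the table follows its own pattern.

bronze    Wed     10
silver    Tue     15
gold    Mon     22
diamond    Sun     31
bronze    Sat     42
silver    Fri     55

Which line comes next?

gold  Thu  70

Rank: repeats bronze → silver → gold → diamond; bronze, silver, gold, diamond, bronze, silver → gold.
Day — runs backward through the weekdays Mon→Sun: Wed, Tue, Mon, Sun, Sat, Fri → Thu.
Third component: 10, 15, 22, 31, 42, 55 → 70 (differences are 5, 7, 9, … (increasing by 2 each time)).
Combining the parts gives gold  Thu  70.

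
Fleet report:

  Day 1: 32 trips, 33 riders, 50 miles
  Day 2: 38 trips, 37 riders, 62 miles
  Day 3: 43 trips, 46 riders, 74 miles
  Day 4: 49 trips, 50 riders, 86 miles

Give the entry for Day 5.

54 trips, 59 riders, 98 miles

Trips: alternating steps +6, +5, +6, +5, …, so 32, 38, 43, 49 → 54.
Riders: 33, 37, 46, 50 → 59 (alternating steps +4, +9, +4, +9, …).
Miles goes 50, 62, 74, 86 → 98 (+12 each step).
Putting it together: 54 trips, 59 riders, 98 miles.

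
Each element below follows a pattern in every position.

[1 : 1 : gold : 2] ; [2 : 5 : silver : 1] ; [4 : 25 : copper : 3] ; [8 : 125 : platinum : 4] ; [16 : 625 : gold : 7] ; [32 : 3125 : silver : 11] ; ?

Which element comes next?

First slot — ×2 each step: 1, 2, 4, 8, 16, 32 → 64.
Second slot — ×5 each step: 1, 5, 25, 125, 625, 3125 → 15625.
Metal: repeats gold → silver → copper → platinum; gold, silver, copper, platinum, gold, silver → copper.
Fourth slot: each term is the sum of the two before it, so 2, 1, 3, 4, 7, 11 → 18.
So the next element is [64 : 15625 : copper : 18].

[64 : 15625 : copper : 18]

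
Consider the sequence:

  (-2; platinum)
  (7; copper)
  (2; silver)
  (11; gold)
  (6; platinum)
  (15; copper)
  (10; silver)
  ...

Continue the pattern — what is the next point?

First component: alternating steps +9, −5, +9, −5, …, so -2, 7, 2, 11, 6, 15, 10 → 19.
Metal: repeats platinum → copper → silver → gold, so platinum, copper, silver, gold, platinum, copper, silver → gold.
So the next point is (19; gold).

(19; gold)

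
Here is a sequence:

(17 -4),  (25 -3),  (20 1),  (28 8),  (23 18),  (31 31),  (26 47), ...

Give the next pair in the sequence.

(34 66)

First entry: alternating steps +8, −5, +8, −5, …, so 17, 25, 20, 28, 23, 31, 26 → 34.
Second entry: differences are 1, 4, 7, … (increasing by 3 each time); -4, -3, 1, 8, 18, 31, 47 → 66.
Putting it together: (34 66).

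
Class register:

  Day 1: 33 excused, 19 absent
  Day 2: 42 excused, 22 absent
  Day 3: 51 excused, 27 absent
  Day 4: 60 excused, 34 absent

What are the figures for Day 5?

Excused: +9 each step, so 33, 42, 51, 60 → 69.
Absent: differences are 3, 5, 7, … (increasing by 2 each time), so 19, 22, 27, 34 → 43.
So the next line is 69 excused, 43 absent.

69 excused, 43 absent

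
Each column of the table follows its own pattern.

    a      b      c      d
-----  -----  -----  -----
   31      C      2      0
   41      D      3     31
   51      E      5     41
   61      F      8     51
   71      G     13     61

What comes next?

Column a — +10 each step: 31, 41, 51, 61, 71 → 81.
Column b: letters move forward 1 place in the alphabet, so C, D, E, F, G → H.
Column c: each term is the sum of the two before it, so 2, 3, 5, 8, 13 → 21.
For the column d, always the previous value of the column a: 0, 31, 41, 51, 61 → 71.
So the next line is 81  H  21  71.

81  H  21  71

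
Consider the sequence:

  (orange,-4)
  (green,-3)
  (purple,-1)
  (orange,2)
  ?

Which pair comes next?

Colour: repeats orange → green → purple; orange, green, purple, orange → green.
Second coordinate goes -4, -3, -1, 2 → 6 (differences are 1, 2, 3, … (increasing by 1 each time)).
Combining the parts gives (green,6).

(green,6)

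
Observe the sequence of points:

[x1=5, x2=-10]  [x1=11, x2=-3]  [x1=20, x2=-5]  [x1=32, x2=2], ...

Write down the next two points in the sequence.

X1: 5, 11, 20, 32 → 47 → 65 (differences are 6, 9, 12, … (increasing by 3 each time)).
For the x2, alternating steps +7, −2, +7, −2, …: -10, -3, -5, 2 → 0 → 7.
So the next two points are [x1=47, x2=0] and [x1=65, x2=7].

[x1=47, x2=0], [x1=65, x2=7]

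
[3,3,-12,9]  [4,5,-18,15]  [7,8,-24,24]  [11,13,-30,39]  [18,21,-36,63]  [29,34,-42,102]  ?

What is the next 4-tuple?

First slot: 3, 4, 7, 11, 18, 29 → 47 (each term is the sum of the two before it).
Second slot: each term is the sum of the two before it, so 3, 5, 8, 13, 21, 34 → 55.
Third slot: −6 each step; -12, -18, -24, -30, -36, -42 → -48.
Fourth slot: always 3 × the second slot; 9, 15, 24, 39, 63, 102 → 165.
Putting it together: [47,55,-48,165].

[47,55,-48,165]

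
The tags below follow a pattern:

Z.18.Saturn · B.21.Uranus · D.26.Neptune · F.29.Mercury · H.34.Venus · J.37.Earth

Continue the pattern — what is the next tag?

Letter — letters move forward 2 places in the alphabet, wrapping Z→A: Z, B, D, F, H, J → L.
Second component: 18, 21, 26, 29, 34, 37 → 42 (alternating steps +3, +5, +3, +5, …).
For the planet, runs through the planets Mercury→Neptune: Saturn, Uranus, Neptune, Mercury, Venus, Earth → Mars.
Combining the parts gives L.42.Mars.

L.42.Mars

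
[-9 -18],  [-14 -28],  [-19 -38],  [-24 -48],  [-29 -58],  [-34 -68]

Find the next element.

First component goes -9, -14, -19, -24, -29, -34 → -39 (−5 each step).
For the second component, always 2 × the first component: -18, -28, -38, -48, -58, -68 → -78.
So the next element is [-39 -78].

[-39 -78]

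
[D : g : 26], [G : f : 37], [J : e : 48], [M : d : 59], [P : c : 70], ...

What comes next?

[S : b : 81]

First letter: letters move forward 3 places in the alphabet; D, G, J, M, P → S.
Second letter goes g, f, e, d, c → b (letters move back 1 place in the alphabet).
For the third coordinate, +11 each step: 26, 37, 48, 59, 70 → 81.
Combining the parts gives [S : b : 81].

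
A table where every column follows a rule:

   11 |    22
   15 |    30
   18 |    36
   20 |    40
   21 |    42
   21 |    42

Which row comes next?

First component: differences are 4, 3, 2, … (decreasing by 1 each time), so 11, 15, 18, 20, 21, 21 → 20.
Second component: always 2 × the first component; 22, 30, 36, 40, 42, 42 → 40.
Putting it together: 20  40.

20  40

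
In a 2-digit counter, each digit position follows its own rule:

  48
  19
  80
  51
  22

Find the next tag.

First digit: −3 each step, mod 10; 4, 1, 8, 5, 2 → 9.
Second digit: 8, 9, 0, 1, 2 → 3 (+1 each step, mod 10).
So the next tag is 93.

93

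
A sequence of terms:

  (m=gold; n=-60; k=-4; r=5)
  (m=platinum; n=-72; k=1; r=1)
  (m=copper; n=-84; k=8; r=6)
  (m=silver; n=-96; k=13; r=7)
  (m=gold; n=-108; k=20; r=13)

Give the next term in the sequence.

M: repeats gold → platinum → copper → silver, so gold, platinum, copper, silver, gold → platinum.
N: −12 each step; -60, -72, -84, -96, -108 → -120.
For the k, alternating steps +5, +7, +5, +7, …: -4, 1, 8, 13, 20 → 25.
R: 5, 1, 6, 7, 13 → 20 (each term is the sum of the two before it).
Combining the parts gives (m=platinum; n=-120; k=25; r=20).

(m=platinum; n=-120; k=25; r=20)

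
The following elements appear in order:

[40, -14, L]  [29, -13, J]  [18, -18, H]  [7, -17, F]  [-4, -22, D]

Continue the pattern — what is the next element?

First part: −11 each step; 40, 29, 18, 7, -4 → -15.
Second part — alternating steps +1, −5, +1, −5, …: -14, -13, -18, -17, -22 → -21.
Letter — letters move back 2 places in the alphabet: L, J, H, F, D → B.
So the next element is [-15, -21, B].

[-15, -21, B]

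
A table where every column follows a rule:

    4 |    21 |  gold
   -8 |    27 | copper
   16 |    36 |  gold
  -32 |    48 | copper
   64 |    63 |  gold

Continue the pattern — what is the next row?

-128  81  copper

First component goes 4, -8, 16, -32, 64 → -128 (×(-2) each step).
Second component — differences are 6, 9, 12, … (increasing by 3 each time): 21, 27, 36, 48, 63 → 81.
Metal: gold, copper, gold, copper, gold → copper (alternates gold ↔ copper).
Putting it together: -128  81  copper.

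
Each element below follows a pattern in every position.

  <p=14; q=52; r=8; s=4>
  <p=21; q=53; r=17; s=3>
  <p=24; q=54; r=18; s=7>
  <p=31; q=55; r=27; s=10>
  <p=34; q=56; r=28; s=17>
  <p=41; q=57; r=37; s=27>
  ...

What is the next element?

<p=44; q=58; r=38; s=44>

P: alternating steps +7, +3, +7, +3, …; 14, 21, 24, 31, 34, 41 → 44.
Q: +1 each step, so 52, 53, 54, 55, 56, 57 → 58.
R goes 8, 17, 18, 27, 28, 37 → 38 (alternating steps +9, +1, +9, +1, …).
For the s, each term is the sum of the two before it: 4, 3, 7, 10, 17, 27 → 44.
Putting it together: <p=44; q=58; r=38; s=44>.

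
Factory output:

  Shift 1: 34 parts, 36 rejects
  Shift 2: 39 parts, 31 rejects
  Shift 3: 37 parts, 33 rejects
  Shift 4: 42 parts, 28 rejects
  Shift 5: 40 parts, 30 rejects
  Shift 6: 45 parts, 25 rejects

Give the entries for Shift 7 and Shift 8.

Parts goes 34, 39, 37, 42, 40, 45 → 43 → 48 (alternating steps +5, −2, +5, −2, …).
Rejects goes 36, 31, 33, 28, 30, 25 → 27 → 22 (together with the parts always sums to 70).
Putting the parts together: 43 parts, 27 rejects and then 48 parts, 22 rejects.

43 parts, 27 rejects; 48 parts, 22 rejects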